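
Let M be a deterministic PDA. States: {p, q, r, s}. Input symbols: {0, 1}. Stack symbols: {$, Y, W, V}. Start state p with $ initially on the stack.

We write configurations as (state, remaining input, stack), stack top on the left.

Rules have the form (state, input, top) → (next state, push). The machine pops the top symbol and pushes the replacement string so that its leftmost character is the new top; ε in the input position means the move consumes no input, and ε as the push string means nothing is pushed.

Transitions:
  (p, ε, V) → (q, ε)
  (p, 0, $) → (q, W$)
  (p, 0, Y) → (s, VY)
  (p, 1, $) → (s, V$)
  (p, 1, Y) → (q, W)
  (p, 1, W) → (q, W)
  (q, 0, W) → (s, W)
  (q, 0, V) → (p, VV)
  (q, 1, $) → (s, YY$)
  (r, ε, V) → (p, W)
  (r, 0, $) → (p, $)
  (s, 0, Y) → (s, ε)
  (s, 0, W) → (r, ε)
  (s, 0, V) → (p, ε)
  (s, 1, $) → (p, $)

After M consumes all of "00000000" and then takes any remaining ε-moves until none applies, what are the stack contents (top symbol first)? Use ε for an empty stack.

$

(p, 00000000, $) ⊢ (q, 0000000, W$) ⊢ (s, 000000, W$) ⊢ (r, 00000, $) ⊢ (p, 0000, $) ⊢ (q, 000, W$) ⊢ (s, 00, W$) ⊢ (r, 0, $) ⊢ (p, ε, $)
All input consumed in state p with stack $.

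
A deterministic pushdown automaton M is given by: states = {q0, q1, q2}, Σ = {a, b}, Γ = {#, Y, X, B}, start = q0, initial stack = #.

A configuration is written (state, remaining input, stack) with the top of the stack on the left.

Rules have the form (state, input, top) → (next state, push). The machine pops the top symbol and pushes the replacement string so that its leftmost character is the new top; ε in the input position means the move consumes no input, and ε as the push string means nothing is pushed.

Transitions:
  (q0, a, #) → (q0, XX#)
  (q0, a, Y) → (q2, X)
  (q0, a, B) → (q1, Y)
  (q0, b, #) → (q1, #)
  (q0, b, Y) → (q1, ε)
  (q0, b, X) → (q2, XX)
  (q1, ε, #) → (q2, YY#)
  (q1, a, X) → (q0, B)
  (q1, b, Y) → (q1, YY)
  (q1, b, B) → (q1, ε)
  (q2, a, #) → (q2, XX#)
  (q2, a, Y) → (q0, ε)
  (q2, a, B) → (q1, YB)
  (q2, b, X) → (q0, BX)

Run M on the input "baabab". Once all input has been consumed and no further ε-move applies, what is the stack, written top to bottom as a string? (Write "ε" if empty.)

(q0, baabab, #)
  read b, top #: go to q1, push # → (q1, aabab, #)
  ε-move, top #: go to q2, push YY# → (q2, aabab, YY#)
  read a, top Y: go to q0, push ε → (q0, abab, Y#)
  read a, top Y: go to q2, push X → (q2, bab, X#)
  read b, top X: go to q0, push BX → (q0, ab, BX#)
  read a, top B: go to q1, push Y → (q1, b, YX#)
  read b, top Y: go to q1, push YY → (q1, ε, YYX#)
All input consumed in state q1 with stack YYX#.

YYX#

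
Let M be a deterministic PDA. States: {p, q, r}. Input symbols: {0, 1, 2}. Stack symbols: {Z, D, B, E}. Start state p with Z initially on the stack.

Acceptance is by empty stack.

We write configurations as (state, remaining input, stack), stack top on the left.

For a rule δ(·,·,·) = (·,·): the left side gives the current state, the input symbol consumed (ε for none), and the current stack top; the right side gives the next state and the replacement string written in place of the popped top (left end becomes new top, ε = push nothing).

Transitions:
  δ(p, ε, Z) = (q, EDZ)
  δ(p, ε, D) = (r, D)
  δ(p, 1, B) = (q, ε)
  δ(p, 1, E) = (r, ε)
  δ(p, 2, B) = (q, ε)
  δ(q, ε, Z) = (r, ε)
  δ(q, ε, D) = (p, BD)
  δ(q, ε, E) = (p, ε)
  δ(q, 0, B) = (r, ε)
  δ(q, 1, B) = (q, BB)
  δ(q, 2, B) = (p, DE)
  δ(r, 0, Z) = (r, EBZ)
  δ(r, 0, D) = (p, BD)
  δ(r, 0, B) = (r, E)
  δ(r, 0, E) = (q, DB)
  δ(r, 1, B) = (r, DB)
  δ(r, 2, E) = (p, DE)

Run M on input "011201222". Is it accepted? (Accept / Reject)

(p, 011201222, Z)
  ε-move, top Z: go to q, push EDZ → (q, 011201222, EDZ)
  ε-move, top E: go to p, push ε → (p, 011201222, DZ)
  ε-move, top D: go to r, push D → (r, 011201222, DZ)
  read 0, top D: go to p, push BD → (p, 11201222, BDZ)
  read 1, top B: go to q, push ε → (q, 1201222, DZ)
  ε-move, top D: go to p, push BD → (p, 1201222, BDZ)
  read 1, top B: go to q, push ε → (q, 201222, DZ)
  ε-move, top D: go to p, push BD → (p, 201222, BDZ)
  read 2, top B: go to q, push ε → (q, 01222, DZ)
  ε-move, top D: go to p, push BD → (p, 01222, BDZ)
No transition applies at (p, 01222, BDZ); input not fully consumed.

Reject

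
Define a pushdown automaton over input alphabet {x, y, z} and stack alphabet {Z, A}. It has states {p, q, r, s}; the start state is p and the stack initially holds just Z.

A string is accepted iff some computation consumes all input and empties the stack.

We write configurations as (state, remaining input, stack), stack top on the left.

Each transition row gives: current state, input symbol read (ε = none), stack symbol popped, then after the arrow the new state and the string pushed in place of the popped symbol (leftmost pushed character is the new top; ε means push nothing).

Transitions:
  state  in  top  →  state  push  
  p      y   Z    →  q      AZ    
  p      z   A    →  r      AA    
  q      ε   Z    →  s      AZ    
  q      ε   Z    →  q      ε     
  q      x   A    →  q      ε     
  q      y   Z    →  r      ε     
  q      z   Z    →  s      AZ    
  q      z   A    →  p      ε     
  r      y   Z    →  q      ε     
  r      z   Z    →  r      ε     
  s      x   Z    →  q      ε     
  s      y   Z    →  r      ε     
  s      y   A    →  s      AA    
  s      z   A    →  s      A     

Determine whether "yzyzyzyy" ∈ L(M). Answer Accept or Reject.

Reject

No computation consumes all input and empties the stack.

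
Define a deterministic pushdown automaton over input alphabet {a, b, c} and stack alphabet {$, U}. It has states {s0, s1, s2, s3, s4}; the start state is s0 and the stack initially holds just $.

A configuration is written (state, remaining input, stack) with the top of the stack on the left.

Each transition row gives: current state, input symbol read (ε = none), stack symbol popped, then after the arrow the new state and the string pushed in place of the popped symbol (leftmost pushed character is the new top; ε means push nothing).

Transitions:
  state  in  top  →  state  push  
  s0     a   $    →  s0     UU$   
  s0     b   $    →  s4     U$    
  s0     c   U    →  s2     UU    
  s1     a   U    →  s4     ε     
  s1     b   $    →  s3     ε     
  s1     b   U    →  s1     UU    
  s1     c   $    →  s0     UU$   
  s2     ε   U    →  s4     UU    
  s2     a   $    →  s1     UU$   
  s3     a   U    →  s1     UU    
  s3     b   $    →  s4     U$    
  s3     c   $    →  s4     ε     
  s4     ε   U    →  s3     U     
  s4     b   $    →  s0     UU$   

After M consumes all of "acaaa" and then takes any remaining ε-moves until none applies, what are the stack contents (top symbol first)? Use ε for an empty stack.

UUUUU$

(s0, acaaa, $)
  read a, top $: go to s0, push UU$ → (s0, caaa, UU$)
  read c, top U: go to s2, push UU → (s2, aaa, UUU$)
  ε-move, top U: go to s4, push UU → (s4, aaa, UUUU$)
  ε-move, top U: go to s3, push U → (s3, aaa, UUUU$)
  read a, top U: go to s1, push UU → (s1, aa, UUUUU$)
  read a, top U: go to s4, push ε → (s4, a, UUUU$)
  ε-move, top U: go to s3, push U → (s3, a, UUUU$)
  read a, top U: go to s1, push UU → (s1, ε, UUUUU$)
All input consumed in state s1 with stack UUUUU$.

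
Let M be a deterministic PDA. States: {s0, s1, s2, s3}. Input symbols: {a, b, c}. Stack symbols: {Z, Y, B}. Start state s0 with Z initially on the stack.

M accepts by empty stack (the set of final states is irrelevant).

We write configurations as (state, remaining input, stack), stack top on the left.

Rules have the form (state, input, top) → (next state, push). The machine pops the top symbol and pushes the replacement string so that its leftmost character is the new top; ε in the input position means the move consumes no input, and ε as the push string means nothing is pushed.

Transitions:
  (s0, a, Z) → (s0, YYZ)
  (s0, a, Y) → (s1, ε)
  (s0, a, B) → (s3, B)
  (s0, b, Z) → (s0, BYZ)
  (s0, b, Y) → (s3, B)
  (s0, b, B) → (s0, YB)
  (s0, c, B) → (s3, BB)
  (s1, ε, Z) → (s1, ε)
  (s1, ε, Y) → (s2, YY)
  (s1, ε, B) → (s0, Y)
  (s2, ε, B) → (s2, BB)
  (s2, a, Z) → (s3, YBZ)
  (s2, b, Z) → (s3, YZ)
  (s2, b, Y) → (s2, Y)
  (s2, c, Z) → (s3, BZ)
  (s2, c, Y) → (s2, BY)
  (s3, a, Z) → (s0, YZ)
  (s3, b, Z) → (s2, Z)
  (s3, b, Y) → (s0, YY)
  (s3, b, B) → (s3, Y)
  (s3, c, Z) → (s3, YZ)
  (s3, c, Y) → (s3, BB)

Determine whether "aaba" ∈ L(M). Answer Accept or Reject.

Reject

(s0, aaba, Z) ⊢ (s0, aba, YYZ) ⊢ (s1, ba, YZ) ⊢ (s2, ba, YYZ) ⊢ (s2, a, YYZ)
No transition applies at (s2, a, YYZ); input not fully consumed.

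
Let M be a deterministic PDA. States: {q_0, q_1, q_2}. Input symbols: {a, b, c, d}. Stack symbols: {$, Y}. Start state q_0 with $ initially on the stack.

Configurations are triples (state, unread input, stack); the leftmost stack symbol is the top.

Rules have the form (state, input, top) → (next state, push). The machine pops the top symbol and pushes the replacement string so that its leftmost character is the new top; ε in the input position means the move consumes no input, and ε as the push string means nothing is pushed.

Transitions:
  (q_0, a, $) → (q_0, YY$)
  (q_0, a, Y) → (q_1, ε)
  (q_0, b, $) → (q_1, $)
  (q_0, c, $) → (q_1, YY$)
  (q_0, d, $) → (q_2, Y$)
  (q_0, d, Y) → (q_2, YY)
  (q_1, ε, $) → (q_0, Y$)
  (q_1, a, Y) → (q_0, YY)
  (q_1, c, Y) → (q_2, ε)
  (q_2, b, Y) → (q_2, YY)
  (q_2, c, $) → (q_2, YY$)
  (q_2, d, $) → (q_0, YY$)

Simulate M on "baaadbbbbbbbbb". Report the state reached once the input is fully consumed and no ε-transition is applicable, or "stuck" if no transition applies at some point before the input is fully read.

q_2

(q_0, baaadbbbbbbbbb, $)
  read b, top $: go to q_1, push $ → (q_1, aaadbbbbbbbbb, $)
  ε-move, top $: go to q_0, push Y$ → (q_0, aaadbbbbbbbbb, Y$)
  read a, top Y: go to q_1, push ε → (q_1, aadbbbbbbbbb, $)
  ε-move, top $: go to q_0, push Y$ → (q_0, aadbbbbbbbbb, Y$)
  read a, top Y: go to q_1, push ε → (q_1, adbbbbbbbbb, $)
  ε-move, top $: go to q_0, push Y$ → (q_0, adbbbbbbbbb, Y$)
  read a, top Y: go to q_1, push ε → (q_1, dbbbbbbbbb, $)
  ε-move, top $: go to q_0, push Y$ → (q_0, dbbbbbbbbb, Y$)
  read d, top Y: go to q_2, push YY → (q_2, bbbbbbbbb, YY$)
  read b, top Y: go to q_2, push YY → (q_2, bbbbbbbb, YYY$)
  read b, top Y: go to q_2, push YY → (q_2, bbbbbbb, YYYY$)
  read b, top Y: go to q_2, push YY → (q_2, bbbbbb, YYYYY$)
  read b, top Y: go to q_2, push YY → (q_2, bbbbb, YYYYYY$)
  read b, top Y: go to q_2, push YY → (q_2, bbbb, YYYYYYY$)
  read b, top Y: go to q_2, push YY → (q_2, bbb, YYYYYYYY$)
  read b, top Y: go to q_2, push YY → (q_2, bb, YYYYYYYYY$)
  read b, top Y: go to q_2, push YY → (q_2, b, YYYYYYYYYY$)
  read b, top Y: go to q_2, push YY → (q_2, ε, YYYYYYYYYYY$)
All input consumed; M is in state q_2.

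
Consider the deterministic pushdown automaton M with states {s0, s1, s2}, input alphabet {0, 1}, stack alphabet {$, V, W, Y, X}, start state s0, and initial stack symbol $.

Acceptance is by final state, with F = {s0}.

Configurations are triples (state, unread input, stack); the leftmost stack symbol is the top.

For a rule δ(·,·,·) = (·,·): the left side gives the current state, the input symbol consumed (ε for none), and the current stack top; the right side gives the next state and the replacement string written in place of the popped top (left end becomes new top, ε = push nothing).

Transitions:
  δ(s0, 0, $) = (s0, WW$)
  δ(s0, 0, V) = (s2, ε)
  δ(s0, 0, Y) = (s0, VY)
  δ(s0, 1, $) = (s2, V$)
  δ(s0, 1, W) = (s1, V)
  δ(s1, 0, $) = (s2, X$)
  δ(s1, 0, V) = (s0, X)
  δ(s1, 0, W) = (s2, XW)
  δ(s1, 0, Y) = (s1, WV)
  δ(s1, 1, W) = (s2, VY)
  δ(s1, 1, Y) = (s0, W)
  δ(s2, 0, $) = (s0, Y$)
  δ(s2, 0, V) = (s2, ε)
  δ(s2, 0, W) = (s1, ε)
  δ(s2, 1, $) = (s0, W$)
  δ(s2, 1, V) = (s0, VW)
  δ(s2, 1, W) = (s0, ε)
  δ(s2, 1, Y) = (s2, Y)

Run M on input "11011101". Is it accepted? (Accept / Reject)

Accept

(s0, 11011101, $)
  read 1, top $: go to s2, push V$ → (s2, 1011101, V$)
  read 1, top V: go to s0, push VW → (s0, 011101, VW$)
  read 0, top V: go to s2, push ε → (s2, 11101, W$)
  read 1, top W: go to s0, push ε → (s0, 1101, $)
  read 1, top $: go to s2, push V$ → (s2, 101, V$)
  read 1, top V: go to s0, push VW → (s0, 01, VW$)
  read 0, top V: go to s2, push ε → (s2, 1, W$)
  read 1, top W: go to s0, push ε → (s0, ε, $)
All input consumed; state s0 ∈ F.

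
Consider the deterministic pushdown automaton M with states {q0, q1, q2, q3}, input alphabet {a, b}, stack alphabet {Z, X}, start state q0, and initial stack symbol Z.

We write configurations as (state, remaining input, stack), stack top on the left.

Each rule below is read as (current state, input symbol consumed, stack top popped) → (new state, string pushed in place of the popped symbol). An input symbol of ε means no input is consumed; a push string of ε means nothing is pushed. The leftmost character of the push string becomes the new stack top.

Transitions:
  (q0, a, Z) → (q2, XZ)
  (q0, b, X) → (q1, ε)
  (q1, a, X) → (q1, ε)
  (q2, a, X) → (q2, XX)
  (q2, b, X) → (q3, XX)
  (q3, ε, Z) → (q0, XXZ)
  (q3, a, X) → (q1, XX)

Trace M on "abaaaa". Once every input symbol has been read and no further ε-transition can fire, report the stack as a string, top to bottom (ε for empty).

Z

(q0, abaaaa, Z) ⊢ (q2, baaaa, XZ) ⊢ (q3, aaaa, XXZ) ⊢ (q1, aaa, XXXZ) ⊢ (q1, aa, XXZ) ⊢ (q1, a, XZ) ⊢ (q1, ε, Z)
All input consumed in state q1 with stack Z.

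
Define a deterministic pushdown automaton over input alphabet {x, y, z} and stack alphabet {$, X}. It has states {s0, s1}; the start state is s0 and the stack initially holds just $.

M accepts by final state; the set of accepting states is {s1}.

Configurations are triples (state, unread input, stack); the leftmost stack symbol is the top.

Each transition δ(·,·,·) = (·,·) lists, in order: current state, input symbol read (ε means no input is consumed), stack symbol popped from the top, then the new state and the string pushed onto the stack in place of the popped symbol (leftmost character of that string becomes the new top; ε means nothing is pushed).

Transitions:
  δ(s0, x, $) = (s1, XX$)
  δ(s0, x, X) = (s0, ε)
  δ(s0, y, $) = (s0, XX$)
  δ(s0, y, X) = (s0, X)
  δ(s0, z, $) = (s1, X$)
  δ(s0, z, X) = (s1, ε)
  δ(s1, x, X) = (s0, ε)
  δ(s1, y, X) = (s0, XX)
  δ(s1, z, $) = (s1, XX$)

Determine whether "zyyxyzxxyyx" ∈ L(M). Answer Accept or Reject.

Reject

(s0, zyyxyzxxyyx, $)
  read z, top $: go to s1, push X$ → (s1, yyxyzxxyyx, X$)
  read y, top X: go to s0, push XX → (s0, yxyzxxyyx, XX$)
  read y, top X: go to s0, push X → (s0, xyzxxyyx, XX$)
  read x, top X: go to s0, push ε → (s0, yzxxyyx, X$)
  read y, top X: go to s0, push X → (s0, zxxyyx, X$)
  read z, top X: go to s1, push ε → (s1, xxyyx, $)
No transition applies at (s1, xxyyx, $); input not fully consumed.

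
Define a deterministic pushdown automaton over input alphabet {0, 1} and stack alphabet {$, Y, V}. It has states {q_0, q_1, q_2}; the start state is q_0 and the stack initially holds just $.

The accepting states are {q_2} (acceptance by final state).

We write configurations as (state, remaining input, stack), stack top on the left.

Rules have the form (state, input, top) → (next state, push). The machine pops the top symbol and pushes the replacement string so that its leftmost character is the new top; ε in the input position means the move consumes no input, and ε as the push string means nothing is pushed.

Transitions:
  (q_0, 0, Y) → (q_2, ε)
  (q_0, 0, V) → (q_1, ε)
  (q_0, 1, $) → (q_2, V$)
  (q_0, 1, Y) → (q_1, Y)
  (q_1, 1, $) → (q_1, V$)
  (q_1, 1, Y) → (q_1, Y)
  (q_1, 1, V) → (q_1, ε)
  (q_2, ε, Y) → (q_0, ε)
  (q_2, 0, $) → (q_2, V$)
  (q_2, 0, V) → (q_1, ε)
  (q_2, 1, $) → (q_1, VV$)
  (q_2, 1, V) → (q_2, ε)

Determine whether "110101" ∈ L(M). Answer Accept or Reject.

(q_0, 110101, $)
  read 1, top $: go to q_2, push V$ → (q_2, 10101, V$)
  read 1, top V: go to q_2, push ε → (q_2, 0101, $)
  read 0, top $: go to q_2, push V$ → (q_2, 101, V$)
  read 1, top V: go to q_2, push ε → (q_2, 01, $)
  read 0, top $: go to q_2, push V$ → (q_2, 1, V$)
  read 1, top V: go to q_2, push ε → (q_2, ε, $)
All input consumed; state q_2 ∈ F.

Accept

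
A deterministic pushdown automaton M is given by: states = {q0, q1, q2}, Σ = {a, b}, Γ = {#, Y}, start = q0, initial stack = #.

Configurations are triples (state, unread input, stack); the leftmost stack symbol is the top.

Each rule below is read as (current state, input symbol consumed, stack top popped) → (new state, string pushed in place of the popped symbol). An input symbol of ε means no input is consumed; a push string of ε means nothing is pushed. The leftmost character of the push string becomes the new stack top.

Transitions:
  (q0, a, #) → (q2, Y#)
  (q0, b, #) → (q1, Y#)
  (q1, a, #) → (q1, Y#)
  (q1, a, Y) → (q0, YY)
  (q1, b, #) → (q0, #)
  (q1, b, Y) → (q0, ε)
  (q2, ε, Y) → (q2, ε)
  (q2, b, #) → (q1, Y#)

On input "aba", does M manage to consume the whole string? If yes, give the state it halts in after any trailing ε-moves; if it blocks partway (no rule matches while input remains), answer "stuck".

q0

(q0, aba, #) ⊢ (q2, ba, Y#) ⊢ (q2, ba, #) ⊢ (q1, a, Y#) ⊢ (q0, ε, YY#)
All input consumed; M is in state q0.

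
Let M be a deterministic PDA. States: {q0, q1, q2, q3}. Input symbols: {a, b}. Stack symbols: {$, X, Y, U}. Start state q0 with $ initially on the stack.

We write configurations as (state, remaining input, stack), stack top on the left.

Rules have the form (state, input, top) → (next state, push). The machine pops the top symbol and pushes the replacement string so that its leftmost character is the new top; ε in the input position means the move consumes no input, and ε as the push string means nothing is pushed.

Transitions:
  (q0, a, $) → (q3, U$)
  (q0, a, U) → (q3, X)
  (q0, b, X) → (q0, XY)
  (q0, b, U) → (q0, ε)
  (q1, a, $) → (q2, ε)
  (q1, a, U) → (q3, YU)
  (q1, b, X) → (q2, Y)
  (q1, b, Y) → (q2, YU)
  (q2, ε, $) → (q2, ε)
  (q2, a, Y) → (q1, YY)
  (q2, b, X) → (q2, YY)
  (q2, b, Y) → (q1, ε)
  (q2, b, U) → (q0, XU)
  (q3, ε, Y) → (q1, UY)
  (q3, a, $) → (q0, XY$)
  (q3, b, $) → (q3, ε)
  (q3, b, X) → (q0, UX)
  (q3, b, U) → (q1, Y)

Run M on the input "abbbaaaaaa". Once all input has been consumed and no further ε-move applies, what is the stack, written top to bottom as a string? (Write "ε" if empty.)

UYUYUYUYUYUYU$

(q0, abbbaaaaaa, $)
  read a, top $: go to q3, push U$ → (q3, bbbaaaaaa, U$)
  read b, top U: go to q1, push Y → (q1, bbaaaaaa, Y$)
  read b, top Y: go to q2, push YU → (q2, baaaaaa, YU$)
  read b, top Y: go to q1, push ε → (q1, aaaaaa, U$)
  read a, top U: go to q3, push YU → (q3, aaaaa, YU$)
  ε-move, top Y: go to q1, push UY → (q1, aaaaa, UYU$)
  read a, top U: go to q3, push YU → (q3, aaaa, YUYU$)
  ε-move, top Y: go to q1, push UY → (q1, aaaa, UYUYU$)
  read a, top U: go to q3, push YU → (q3, aaa, YUYUYU$)
  ε-move, top Y: go to q1, push UY → (q1, aaa, UYUYUYU$)
  read a, top U: go to q3, push YU → (q3, aa, YUYUYUYU$)
  ε-move, top Y: go to q1, push UY → (q1, aa, UYUYUYUYU$)
  read a, top U: go to q3, push YU → (q3, a, YUYUYUYUYU$)
  ε-move, top Y: go to q1, push UY → (q1, a, UYUYUYUYUYU$)
  read a, top U: go to q3, push YU → (q3, ε, YUYUYUYUYUYU$)
  ε-move, top Y: go to q1, push UY → (q1, ε, UYUYUYUYUYUYU$)
All input consumed in state q1 with stack UYUYUYUYUYUYU$.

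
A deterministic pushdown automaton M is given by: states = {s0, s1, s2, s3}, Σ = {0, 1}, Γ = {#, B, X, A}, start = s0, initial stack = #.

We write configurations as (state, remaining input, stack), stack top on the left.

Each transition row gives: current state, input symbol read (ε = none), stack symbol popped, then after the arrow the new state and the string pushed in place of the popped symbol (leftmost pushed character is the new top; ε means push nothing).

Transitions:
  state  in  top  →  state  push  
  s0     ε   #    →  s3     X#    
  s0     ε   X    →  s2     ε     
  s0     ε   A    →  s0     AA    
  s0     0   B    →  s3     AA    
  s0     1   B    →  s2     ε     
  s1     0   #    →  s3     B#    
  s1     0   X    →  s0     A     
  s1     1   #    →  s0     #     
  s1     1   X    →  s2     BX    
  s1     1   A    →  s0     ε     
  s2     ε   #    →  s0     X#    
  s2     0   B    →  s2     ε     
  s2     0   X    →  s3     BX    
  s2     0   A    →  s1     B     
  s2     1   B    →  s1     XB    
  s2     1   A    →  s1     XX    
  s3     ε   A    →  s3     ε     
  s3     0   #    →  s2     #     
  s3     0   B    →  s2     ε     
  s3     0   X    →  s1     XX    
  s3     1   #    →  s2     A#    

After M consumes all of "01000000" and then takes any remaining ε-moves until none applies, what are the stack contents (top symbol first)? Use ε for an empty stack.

BXX#

(s0, 01000000, #)
  ε-move, top #: go to s3, push X# → (s3, 01000000, X#)
  read 0, top X: go to s1, push XX → (s1, 1000000, XX#)
  read 1, top X: go to s2, push BX → (s2, 000000, BXX#)
  read 0, top B: go to s2, push ε → (s2, 00000, XX#)
  read 0, top X: go to s3, push BX → (s3, 0000, BXX#)
  read 0, top B: go to s2, push ε → (s2, 000, XX#)
  read 0, top X: go to s3, push BX → (s3, 00, BXX#)
  read 0, top B: go to s2, push ε → (s2, 0, XX#)
  read 0, top X: go to s3, push BX → (s3, ε, BXX#)
All input consumed in state s3 with stack BXX#.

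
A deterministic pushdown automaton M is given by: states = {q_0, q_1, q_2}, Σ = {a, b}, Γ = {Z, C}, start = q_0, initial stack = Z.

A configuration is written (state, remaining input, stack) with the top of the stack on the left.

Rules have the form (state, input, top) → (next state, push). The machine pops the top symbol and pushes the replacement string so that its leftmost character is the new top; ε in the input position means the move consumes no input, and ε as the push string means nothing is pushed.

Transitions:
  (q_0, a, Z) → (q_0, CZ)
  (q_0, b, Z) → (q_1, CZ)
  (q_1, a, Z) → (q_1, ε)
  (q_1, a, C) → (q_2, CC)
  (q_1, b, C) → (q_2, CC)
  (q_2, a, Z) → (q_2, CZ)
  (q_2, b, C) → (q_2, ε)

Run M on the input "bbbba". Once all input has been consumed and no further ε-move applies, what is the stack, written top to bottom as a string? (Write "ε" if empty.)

CZ

(q_0, bbbba, Z)
  read b, top Z: go to q_1, push CZ → (q_1, bbba, CZ)
  read b, top C: go to q_2, push CC → (q_2, bba, CCZ)
  read b, top C: go to q_2, push ε → (q_2, ba, CZ)
  read b, top C: go to q_2, push ε → (q_2, a, Z)
  read a, top Z: go to q_2, push CZ → (q_2, ε, CZ)
All input consumed in state q_2 with stack CZ.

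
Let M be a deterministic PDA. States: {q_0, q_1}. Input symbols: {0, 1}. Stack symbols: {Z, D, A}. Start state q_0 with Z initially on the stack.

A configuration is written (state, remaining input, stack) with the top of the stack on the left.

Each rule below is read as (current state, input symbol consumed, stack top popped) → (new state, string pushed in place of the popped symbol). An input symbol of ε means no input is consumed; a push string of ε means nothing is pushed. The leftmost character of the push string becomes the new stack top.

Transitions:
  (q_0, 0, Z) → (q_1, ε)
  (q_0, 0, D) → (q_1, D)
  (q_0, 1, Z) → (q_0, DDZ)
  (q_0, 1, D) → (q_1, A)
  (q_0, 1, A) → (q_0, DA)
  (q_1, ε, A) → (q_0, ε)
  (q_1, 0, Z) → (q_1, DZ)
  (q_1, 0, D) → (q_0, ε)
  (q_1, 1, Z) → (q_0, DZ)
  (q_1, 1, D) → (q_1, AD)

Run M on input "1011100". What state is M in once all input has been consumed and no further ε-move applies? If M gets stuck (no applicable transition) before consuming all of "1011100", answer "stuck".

(q_0, 1011100, Z) ⊢ (q_0, 011100, DDZ) ⊢ (q_1, 11100, DDZ) ⊢ (q_1, 1100, ADDZ) ⊢ (q_0, 1100, DDZ) ⊢ (q_1, 100, ADZ) ⊢ (q_0, 100, DZ) ⊢ (q_1, 00, AZ) ⊢ (q_0, 00, Z) ⊢ (q_1, 0, ε)
No transition for (q_1, 0, top ε); M blocks with input 0 remaining.

stuck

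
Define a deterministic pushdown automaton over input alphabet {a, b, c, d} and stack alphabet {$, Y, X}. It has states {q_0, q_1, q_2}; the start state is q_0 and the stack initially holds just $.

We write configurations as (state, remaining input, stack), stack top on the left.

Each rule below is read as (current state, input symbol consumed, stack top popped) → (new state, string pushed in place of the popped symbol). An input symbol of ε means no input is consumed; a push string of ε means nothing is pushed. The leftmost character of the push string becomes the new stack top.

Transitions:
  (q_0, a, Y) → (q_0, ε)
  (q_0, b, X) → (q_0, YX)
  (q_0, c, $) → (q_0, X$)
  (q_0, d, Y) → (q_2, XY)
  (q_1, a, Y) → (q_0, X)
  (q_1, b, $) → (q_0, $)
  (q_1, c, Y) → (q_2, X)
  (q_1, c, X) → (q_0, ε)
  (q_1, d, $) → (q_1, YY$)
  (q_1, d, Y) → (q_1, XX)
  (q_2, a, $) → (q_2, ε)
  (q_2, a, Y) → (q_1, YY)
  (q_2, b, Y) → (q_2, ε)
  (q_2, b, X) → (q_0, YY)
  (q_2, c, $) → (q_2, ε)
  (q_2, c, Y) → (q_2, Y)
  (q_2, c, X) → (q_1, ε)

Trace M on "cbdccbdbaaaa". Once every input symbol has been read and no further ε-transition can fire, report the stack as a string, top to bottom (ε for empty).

X$

(q_0, cbdccbdbaaaa, $)
  read c, top $: go to q_0, push X$ → (q_0, bdccbdbaaaa, X$)
  read b, top X: go to q_0, push YX → (q_0, dccbdbaaaa, YX$)
  read d, top Y: go to q_2, push XY → (q_2, ccbdbaaaa, XYX$)
  read c, top X: go to q_1, push ε → (q_1, cbdbaaaa, YX$)
  read c, top Y: go to q_2, push X → (q_2, bdbaaaa, XX$)
  read b, top X: go to q_0, push YY → (q_0, dbaaaa, YYX$)
  read d, top Y: go to q_2, push XY → (q_2, baaaa, XYYX$)
  read b, top X: go to q_0, push YY → (q_0, aaaa, YYYYX$)
  read a, top Y: go to q_0, push ε → (q_0, aaa, YYYX$)
  read a, top Y: go to q_0, push ε → (q_0, aa, YYX$)
  read a, top Y: go to q_0, push ε → (q_0, a, YX$)
  read a, top Y: go to q_0, push ε → (q_0, ε, X$)
All input consumed in state q_0 with stack X$.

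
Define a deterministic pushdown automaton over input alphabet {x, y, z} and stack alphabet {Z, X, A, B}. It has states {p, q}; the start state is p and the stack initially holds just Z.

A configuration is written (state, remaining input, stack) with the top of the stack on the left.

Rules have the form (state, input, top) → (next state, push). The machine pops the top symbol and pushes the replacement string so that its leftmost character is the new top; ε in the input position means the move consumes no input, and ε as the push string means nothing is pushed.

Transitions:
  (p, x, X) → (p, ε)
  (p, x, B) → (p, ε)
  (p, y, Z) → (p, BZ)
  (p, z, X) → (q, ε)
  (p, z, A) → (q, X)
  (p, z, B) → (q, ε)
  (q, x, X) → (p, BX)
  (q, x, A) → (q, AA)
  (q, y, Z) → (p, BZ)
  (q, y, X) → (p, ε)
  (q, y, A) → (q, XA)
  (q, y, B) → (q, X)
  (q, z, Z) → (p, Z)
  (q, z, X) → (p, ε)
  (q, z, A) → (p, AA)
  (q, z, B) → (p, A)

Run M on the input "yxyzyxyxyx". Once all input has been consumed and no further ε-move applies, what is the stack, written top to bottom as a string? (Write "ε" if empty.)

(p, yxyzyxyxyx, Z) ⊢ (p, xyzyxyxyx, BZ) ⊢ (p, yzyxyxyx, Z) ⊢ (p, zyxyxyx, BZ) ⊢ (q, yxyxyx, Z) ⊢ (p, xyxyx, BZ) ⊢ (p, yxyx, Z) ⊢ (p, xyx, BZ) ⊢ (p, yx, Z) ⊢ (p, x, BZ) ⊢ (p, ε, Z)
All input consumed in state p with stack Z.

Z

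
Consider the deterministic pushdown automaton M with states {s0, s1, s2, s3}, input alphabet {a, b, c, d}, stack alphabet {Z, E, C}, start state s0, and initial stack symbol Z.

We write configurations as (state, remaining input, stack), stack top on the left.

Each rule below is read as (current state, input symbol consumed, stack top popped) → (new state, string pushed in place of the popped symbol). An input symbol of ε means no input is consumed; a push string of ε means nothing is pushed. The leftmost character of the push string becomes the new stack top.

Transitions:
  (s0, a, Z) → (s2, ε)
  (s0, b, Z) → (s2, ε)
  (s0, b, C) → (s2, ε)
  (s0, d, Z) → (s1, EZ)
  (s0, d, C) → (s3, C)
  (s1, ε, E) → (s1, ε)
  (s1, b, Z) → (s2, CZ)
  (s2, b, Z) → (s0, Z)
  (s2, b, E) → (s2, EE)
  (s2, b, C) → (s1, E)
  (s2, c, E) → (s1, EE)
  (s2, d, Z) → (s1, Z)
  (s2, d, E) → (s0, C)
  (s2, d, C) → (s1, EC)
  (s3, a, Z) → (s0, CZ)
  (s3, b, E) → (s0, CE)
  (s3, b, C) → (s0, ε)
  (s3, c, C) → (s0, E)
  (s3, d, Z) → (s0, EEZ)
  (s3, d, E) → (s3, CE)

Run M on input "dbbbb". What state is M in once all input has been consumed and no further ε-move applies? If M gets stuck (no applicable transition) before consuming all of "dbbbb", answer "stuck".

(s0, dbbbb, Z)
  read d, top Z: go to s1, push EZ → (s1, bbbb, EZ)
  ε-move, top E: go to s1, push ε → (s1, bbbb, Z)
  read b, top Z: go to s2, push CZ → (s2, bbb, CZ)
  read b, top C: go to s1, push E → (s1, bb, EZ)
  ε-move, top E: go to s1, push ε → (s1, bb, Z)
  read b, top Z: go to s2, push CZ → (s2, b, CZ)
  read b, top C: go to s1, push E → (s1, ε, EZ)
  ε-move, top E: go to s1, push ε → (s1, ε, Z)
All input consumed; M is in state s1.

s1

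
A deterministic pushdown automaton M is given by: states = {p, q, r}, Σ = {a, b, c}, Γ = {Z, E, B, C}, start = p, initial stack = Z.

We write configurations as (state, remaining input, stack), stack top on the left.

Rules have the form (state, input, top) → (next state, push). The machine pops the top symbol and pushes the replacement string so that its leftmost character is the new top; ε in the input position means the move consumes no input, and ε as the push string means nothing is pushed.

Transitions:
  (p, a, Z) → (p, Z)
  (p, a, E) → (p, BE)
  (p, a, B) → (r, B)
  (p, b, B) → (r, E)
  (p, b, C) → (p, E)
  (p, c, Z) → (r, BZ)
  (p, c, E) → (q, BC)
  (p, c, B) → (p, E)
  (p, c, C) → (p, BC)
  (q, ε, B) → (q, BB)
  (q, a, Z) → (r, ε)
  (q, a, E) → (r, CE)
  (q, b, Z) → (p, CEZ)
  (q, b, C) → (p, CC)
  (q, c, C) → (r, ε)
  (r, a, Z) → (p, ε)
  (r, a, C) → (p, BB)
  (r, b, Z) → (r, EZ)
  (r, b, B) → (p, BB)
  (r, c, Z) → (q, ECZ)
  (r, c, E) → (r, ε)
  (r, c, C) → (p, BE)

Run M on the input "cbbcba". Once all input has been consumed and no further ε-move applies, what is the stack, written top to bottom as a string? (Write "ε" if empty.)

BBZ

(p, cbbcba, Z)
  read c, top Z: go to r, push BZ → (r, bbcba, BZ)
  read b, top B: go to p, push BB → (p, bcba, BBZ)
  read b, top B: go to r, push E → (r, cba, EBZ)
  read c, top E: go to r, push ε → (r, ba, BZ)
  read b, top B: go to p, push BB → (p, a, BBZ)
  read a, top B: go to r, push B → (r, ε, BBZ)
All input consumed in state r with stack BBZ.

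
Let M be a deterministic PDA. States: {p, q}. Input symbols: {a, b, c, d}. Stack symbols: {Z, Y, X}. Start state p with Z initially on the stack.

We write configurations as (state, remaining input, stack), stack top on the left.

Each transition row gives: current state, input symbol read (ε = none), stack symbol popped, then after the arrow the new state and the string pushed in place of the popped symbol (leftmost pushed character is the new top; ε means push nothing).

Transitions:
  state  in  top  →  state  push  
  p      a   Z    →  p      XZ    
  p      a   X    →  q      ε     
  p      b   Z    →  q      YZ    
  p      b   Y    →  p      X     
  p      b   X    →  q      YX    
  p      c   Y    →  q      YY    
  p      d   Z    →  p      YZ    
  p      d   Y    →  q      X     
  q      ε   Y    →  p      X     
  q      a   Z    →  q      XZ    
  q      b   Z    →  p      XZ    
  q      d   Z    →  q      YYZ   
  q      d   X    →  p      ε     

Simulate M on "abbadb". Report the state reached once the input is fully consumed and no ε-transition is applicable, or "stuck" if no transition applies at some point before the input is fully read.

(p, abbadb, Z) ⊢ (p, bbadb, XZ) ⊢ (q, badb, YXZ) ⊢ (p, badb, XXZ) ⊢ (q, adb, YXXZ) ⊢ (p, adb, XXXZ) ⊢ (q, db, XXZ) ⊢ (p, b, XZ) ⊢ (q, ε, YXZ) ⊢ (p, ε, XXZ)
All input consumed; M is in state p.

p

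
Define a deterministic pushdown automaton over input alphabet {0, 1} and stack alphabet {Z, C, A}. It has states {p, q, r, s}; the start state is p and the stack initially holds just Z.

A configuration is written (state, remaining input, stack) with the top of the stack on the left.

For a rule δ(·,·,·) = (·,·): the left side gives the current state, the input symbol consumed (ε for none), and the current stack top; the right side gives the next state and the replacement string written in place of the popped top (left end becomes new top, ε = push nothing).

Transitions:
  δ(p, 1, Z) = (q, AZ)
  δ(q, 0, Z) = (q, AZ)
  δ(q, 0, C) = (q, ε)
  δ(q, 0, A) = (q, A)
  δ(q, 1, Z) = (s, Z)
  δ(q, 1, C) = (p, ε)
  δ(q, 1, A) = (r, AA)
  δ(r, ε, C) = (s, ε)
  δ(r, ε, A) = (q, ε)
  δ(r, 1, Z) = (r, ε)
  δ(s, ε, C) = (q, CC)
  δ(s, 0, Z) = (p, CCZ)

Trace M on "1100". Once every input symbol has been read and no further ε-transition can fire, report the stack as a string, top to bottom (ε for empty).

AZ

(p, 1100, Z)
  read 1, top Z: go to q, push AZ → (q, 100, AZ)
  read 1, top A: go to r, push AA → (r, 00, AAZ)
  ε-move, top A: go to q, push ε → (q, 00, AZ)
  read 0, top A: go to q, push A → (q, 0, AZ)
  read 0, top A: go to q, push A → (q, ε, AZ)
All input consumed in state q with stack AZ.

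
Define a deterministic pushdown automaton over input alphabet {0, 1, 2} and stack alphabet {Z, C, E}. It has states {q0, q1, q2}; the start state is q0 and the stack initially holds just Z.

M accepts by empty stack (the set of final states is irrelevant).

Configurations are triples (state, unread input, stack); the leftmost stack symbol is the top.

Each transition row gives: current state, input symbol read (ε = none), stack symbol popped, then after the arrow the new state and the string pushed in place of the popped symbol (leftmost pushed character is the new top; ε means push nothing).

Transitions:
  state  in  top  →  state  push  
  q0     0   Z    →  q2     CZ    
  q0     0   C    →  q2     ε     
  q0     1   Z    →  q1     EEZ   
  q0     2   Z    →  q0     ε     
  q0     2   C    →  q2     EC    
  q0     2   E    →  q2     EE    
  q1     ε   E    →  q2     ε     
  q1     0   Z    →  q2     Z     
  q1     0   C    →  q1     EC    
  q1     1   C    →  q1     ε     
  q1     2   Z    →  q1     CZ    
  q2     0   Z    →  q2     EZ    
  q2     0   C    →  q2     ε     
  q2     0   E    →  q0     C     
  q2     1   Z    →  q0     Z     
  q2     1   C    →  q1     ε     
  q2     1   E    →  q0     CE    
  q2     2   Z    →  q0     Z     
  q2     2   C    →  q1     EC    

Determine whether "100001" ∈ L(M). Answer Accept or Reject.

(q0, 100001, Z)
  read 1, top Z: go to q1, push EEZ → (q1, 00001, EEZ)
  ε-move, top E: go to q2, push ε → (q2, 00001, EZ)
  read 0, top E: go to q0, push C → (q0, 0001, CZ)
  read 0, top C: go to q2, push ε → (q2, 001, Z)
  read 0, top Z: go to q2, push EZ → (q2, 01, EZ)
  read 0, top E: go to q0, push C → (q0, 1, CZ)
No transition applies at (q0, 1, CZ); input not fully consumed.

Reject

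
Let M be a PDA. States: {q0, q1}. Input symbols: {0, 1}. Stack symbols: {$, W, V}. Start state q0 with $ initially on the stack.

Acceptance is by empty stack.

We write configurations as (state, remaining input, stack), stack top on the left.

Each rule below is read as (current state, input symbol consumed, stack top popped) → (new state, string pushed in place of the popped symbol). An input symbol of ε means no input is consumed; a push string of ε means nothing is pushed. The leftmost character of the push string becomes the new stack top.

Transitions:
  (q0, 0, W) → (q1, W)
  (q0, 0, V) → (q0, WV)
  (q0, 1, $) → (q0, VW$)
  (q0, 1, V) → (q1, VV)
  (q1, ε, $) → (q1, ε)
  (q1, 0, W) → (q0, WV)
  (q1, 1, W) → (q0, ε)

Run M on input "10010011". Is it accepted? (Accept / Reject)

Reject

No computation consumes all input and empties the stack.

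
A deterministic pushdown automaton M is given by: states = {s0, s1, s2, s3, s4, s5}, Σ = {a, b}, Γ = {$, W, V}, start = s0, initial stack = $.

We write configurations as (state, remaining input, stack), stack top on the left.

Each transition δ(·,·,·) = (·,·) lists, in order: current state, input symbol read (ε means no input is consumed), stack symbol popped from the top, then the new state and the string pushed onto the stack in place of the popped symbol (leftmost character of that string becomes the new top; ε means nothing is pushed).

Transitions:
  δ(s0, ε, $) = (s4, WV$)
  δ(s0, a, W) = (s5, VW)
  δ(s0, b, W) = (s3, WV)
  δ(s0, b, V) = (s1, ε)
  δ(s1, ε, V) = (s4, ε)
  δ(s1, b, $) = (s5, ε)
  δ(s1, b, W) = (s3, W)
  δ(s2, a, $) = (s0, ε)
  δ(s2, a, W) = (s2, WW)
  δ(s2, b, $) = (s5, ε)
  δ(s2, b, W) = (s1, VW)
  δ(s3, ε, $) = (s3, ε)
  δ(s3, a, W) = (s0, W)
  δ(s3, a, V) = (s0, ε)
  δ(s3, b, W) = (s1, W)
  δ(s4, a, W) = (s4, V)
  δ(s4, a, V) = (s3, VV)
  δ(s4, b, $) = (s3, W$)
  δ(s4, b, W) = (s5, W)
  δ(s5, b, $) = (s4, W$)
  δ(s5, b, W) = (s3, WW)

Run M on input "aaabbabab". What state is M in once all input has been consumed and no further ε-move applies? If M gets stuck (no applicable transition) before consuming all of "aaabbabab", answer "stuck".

s3

(s0, aaabbabab, $)
  ε-move, top $: go to s4, push WV$ → (s4, aaabbabab, WV$)
  read a, top W: go to s4, push V → (s4, aabbabab, VV$)
  read a, top V: go to s3, push VV → (s3, abbabab, VVV$)
  read a, top V: go to s0, push ε → (s0, bbabab, VV$)
  read b, top V: go to s1, push ε → (s1, babab, V$)
  ε-move, top V: go to s4, push ε → (s4, babab, $)
  read b, top $: go to s3, push W$ → (s3, abab, W$)
  read a, top W: go to s0, push W → (s0, bab, W$)
  read b, top W: go to s3, push WV → (s3, ab, WV$)
  read a, top W: go to s0, push W → (s0, b, WV$)
  read b, top W: go to s3, push WV → (s3, ε, WVV$)
All input consumed; M is in state s3.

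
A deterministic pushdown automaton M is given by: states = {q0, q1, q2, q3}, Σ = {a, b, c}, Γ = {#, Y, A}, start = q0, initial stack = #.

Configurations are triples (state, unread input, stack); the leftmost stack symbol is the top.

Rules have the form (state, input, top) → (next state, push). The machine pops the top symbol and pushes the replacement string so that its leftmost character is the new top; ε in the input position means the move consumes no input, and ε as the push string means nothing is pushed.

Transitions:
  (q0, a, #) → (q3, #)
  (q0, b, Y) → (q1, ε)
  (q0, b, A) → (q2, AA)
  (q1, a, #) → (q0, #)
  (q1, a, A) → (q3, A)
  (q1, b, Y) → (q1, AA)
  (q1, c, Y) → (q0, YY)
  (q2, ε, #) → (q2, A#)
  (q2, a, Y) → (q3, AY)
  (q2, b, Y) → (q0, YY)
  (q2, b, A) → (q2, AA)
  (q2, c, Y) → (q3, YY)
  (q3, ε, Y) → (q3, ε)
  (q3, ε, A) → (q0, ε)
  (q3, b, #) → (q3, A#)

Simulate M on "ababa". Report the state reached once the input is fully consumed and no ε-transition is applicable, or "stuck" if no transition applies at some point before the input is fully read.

q3

(q0, ababa, #)
  read a, top #: go to q3, push # → (q3, baba, #)
  read b, top #: go to q3, push A# → (q3, aba, A#)
  ε-move, top A: go to q0, push ε → (q0, aba, #)
  read a, top #: go to q3, push # → (q3, ba, #)
  read b, top #: go to q3, push A# → (q3, a, A#)
  ε-move, top A: go to q0, push ε → (q0, a, #)
  read a, top #: go to q3, push # → (q3, ε, #)
All input consumed; M is in state q3.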